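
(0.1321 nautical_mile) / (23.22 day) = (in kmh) 0.000439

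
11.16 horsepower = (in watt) 8322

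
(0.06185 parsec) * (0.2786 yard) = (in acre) 1.201e+11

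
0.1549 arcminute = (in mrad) 0.04506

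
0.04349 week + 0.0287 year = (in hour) 258.7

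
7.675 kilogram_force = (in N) 75.27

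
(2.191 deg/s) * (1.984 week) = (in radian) 4.589e+04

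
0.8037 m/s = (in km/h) 2.893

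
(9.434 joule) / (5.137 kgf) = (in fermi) 1.873e+14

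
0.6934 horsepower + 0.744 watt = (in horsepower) 0.6944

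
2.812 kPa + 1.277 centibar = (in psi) 0.5931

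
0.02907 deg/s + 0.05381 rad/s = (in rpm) 0.5187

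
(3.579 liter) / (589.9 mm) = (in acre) 1.499e-06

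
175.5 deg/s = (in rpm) 29.25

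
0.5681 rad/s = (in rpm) 5.425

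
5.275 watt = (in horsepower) 0.007074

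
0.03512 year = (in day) 12.82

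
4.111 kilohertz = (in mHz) 4.111e+06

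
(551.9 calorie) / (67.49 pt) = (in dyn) 9.699e+09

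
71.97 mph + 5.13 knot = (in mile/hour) 77.87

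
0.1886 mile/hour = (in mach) 0.0002476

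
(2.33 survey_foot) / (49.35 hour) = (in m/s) 3.997e-06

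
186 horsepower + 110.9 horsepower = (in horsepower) 296.9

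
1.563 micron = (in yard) 1.709e-06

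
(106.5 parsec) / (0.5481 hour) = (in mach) 4.891e+12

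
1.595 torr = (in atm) 0.002099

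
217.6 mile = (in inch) 1.379e+07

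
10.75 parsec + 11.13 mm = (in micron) 3.317e+23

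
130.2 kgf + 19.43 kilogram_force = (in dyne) 1.467e+08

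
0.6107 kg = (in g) 610.7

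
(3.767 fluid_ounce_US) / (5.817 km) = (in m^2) 1.915e-08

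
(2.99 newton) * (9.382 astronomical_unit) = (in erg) 4.197e+19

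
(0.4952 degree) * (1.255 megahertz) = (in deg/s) 6.215e+05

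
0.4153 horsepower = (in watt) 309.7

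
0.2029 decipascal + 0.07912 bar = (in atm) 0.07809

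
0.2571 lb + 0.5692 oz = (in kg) 0.1328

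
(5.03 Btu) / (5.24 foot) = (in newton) 3323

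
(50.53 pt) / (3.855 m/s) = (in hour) 1.284e-06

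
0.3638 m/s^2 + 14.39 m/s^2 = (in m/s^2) 14.75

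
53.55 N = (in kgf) 5.461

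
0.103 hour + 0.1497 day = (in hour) 3.696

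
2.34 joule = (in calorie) 0.5593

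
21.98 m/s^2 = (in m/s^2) 21.98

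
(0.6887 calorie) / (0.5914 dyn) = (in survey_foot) 1.599e+06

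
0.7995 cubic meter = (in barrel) 5.029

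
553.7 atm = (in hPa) 5.61e+05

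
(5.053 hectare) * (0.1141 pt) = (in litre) 2034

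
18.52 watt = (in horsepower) 0.02484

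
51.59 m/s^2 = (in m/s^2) 51.59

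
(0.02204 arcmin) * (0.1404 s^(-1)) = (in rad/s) 9.001e-07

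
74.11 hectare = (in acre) 183.1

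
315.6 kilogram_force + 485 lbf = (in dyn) 5.252e+08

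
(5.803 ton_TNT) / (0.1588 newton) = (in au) 1.022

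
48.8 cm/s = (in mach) 0.001433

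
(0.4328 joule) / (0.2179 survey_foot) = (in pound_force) 1.465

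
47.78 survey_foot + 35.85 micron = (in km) 0.01456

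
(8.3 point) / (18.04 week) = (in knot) 5.217e-10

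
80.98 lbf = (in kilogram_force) 36.73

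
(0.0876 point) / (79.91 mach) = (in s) 1.136e-09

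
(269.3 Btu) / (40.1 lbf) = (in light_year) 1.684e-13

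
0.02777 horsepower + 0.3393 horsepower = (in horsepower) 0.3671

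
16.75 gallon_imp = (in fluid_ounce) 2575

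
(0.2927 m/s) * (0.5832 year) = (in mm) 5.383e+09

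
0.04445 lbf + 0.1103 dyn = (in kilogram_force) 0.02016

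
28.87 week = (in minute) 2.91e+05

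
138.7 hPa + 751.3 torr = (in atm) 1.125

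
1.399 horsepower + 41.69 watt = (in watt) 1085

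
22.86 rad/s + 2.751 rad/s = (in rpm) 244.6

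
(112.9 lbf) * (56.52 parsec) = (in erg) 8.759e+27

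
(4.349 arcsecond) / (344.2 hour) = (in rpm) 1.625e-10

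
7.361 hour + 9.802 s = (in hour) 7.364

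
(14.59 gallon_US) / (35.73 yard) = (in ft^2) 0.0182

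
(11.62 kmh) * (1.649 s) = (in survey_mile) 0.003307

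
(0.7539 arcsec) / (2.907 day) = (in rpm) 1.39e-10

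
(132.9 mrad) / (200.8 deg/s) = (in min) 0.000632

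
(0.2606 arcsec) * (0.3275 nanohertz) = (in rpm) 3.951e-15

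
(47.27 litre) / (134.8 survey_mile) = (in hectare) 2.179e-11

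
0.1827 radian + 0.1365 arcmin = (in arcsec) 3.769e+04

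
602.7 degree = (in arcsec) 2.17e+06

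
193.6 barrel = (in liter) 3.078e+04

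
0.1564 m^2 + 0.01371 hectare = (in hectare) 0.01373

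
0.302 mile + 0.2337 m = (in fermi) 4.863e+17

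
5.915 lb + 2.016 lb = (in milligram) 3.597e+06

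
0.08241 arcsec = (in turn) 6.359e-08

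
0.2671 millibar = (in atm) 0.0002636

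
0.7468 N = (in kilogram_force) 0.07615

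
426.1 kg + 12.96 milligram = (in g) 4.261e+05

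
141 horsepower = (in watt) 1.051e+05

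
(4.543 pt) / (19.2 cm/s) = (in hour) 2.319e-06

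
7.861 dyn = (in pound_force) 1.767e-05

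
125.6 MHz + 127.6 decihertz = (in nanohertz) 1.256e+17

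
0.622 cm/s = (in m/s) 0.00622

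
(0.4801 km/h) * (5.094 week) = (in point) 1.165e+09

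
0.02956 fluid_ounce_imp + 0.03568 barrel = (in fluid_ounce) 191.8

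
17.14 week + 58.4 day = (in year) 0.4887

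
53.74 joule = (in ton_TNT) 1.284e-08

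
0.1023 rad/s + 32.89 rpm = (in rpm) 33.87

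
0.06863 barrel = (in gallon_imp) 2.4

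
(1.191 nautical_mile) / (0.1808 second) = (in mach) 35.83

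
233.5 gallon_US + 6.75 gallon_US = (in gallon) 240.2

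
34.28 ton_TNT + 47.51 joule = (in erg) 1.434e+18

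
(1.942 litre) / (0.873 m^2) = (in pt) 6.306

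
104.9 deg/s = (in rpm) 17.48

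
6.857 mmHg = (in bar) 0.009142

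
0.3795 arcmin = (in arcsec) 22.77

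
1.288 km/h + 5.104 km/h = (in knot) 3.451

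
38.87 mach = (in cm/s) 1.324e+06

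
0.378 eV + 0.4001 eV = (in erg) 1.247e-12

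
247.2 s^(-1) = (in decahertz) 24.72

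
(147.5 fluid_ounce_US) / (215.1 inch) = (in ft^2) 0.008594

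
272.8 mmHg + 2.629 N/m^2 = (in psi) 5.275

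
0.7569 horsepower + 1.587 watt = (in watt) 566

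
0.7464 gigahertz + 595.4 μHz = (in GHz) 0.7464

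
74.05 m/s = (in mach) 0.2175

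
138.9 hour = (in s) 5e+05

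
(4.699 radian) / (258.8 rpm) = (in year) 5.498e-09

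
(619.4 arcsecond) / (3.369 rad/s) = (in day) 1.032e-08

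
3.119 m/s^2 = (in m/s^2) 3.119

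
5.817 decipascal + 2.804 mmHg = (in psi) 0.0543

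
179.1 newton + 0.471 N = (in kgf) 18.31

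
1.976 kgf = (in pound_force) 4.356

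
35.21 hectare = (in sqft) 3.79e+06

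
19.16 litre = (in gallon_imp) 4.215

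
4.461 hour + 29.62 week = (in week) 29.65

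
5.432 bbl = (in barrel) 5.432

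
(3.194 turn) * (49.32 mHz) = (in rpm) 9.452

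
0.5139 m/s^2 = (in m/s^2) 0.5139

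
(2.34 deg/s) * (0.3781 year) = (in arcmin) 1.674e+09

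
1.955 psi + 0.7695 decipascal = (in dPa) 1.348e+05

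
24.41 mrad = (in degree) 1.399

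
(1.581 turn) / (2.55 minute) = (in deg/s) 3.72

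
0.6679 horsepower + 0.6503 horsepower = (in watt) 983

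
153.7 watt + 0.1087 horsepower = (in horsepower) 0.3148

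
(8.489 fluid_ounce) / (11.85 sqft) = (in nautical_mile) 1.231e-07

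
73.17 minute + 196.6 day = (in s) 1.699e+07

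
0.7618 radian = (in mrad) 761.8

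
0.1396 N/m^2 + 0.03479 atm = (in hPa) 35.25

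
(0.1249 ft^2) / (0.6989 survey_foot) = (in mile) 3.385e-05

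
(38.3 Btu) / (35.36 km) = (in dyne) 1.143e+05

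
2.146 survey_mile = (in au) 2.309e-08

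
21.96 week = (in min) 2.214e+05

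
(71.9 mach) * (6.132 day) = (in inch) 5.107e+11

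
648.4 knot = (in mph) 746.2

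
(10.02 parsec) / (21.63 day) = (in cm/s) 1.654e+13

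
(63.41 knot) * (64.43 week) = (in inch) 5.005e+10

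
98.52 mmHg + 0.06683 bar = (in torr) 148.6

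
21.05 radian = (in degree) 1206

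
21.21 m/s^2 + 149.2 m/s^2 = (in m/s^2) 170.4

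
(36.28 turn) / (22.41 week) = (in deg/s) 0.0009636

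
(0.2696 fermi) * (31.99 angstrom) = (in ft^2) 9.283e-24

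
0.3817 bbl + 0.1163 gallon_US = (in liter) 61.13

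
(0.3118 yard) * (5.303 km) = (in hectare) 0.1512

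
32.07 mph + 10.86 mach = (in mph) 8304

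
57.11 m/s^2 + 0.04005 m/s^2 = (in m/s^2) 57.15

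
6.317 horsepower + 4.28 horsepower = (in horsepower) 10.6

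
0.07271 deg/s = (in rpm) 0.01212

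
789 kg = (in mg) 7.89e+08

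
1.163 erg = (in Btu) 1.102e-10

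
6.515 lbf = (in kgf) 2.955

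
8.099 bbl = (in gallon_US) 340.2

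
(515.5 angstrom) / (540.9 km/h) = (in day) 3.971e-15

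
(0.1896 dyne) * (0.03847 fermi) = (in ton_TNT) 1.743e-32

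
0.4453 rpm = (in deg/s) 2.672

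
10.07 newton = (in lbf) 2.264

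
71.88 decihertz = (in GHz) 7.188e-09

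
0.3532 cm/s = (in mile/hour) 0.007901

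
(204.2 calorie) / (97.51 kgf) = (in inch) 35.18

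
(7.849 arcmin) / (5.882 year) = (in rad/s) 1.231e-11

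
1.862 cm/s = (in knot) 0.03619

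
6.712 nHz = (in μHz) 0.006712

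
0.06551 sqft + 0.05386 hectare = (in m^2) 538.6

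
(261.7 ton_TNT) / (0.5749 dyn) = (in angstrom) 1.905e+27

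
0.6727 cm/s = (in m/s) 0.006727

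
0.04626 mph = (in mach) 6.073e-05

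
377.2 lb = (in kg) 171.1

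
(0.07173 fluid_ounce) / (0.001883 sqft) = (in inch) 0.4774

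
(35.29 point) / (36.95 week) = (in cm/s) 5.571e-08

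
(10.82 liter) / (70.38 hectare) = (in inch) 6.053e-07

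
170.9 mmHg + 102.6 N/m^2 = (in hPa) 228.9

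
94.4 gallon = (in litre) 357.3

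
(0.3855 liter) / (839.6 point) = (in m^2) 0.001302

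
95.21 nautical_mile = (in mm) 1.763e+08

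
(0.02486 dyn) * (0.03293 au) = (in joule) 1225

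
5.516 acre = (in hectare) 2.232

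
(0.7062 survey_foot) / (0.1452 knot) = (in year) 9.138e-08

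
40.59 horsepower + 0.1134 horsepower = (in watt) 3.035e+04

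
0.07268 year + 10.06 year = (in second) 3.195e+08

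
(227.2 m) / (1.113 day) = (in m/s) 0.002363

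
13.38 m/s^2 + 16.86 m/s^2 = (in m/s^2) 30.24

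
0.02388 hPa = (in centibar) 0.002388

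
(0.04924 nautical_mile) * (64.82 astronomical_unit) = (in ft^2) 9.518e+15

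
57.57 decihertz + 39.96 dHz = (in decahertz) 0.9753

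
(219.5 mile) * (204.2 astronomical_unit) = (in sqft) 1.162e+20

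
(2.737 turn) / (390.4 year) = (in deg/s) 8.003e-08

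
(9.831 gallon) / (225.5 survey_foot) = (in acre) 1.338e-07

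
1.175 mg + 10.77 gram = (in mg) 1.077e+04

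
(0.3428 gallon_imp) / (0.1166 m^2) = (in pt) 37.89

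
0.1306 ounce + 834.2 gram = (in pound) 1.847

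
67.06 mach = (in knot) 4.439e+04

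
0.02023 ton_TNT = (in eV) 5.283e+26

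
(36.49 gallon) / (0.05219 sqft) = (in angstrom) 2.849e+11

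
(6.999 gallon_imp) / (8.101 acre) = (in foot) 3.184e-06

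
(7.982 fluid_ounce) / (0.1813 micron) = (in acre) 0.3217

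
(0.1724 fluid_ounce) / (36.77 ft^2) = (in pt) 0.004231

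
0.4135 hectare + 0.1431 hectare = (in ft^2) 5.991e+04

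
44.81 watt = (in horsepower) 0.06009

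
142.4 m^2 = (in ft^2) 1533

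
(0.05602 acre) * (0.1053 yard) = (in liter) 2.183e+04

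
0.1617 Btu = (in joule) 170.6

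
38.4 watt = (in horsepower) 0.0515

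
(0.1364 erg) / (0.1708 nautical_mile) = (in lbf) 9.694e-12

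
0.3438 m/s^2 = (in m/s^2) 0.3438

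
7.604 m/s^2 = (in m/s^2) 7.604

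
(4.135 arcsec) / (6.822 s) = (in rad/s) 2.939e-06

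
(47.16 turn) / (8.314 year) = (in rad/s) 1.13e-06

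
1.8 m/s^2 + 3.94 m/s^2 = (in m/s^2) 5.74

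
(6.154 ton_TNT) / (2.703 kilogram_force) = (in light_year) 1.027e-07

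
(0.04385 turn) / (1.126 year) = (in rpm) 7.409e-08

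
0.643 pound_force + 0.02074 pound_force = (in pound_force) 0.6637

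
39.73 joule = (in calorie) 9.496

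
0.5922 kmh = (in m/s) 0.1645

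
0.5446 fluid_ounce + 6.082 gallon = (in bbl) 0.1449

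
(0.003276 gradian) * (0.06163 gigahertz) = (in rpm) 3.028e+04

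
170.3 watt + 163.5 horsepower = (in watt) 1.221e+05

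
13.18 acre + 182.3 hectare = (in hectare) 187.6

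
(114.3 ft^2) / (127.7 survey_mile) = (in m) 5.167e-05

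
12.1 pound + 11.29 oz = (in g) 5809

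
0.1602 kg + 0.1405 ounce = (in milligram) 1.642e+05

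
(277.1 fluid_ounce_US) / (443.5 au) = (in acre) 3.052e-20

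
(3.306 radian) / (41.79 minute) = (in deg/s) 0.07554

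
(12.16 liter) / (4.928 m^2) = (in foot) 0.008096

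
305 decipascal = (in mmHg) 0.2288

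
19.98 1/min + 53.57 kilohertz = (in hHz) 535.7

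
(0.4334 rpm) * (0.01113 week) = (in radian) 305.5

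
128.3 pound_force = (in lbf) 128.3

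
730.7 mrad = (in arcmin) 2512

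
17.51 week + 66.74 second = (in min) 1.765e+05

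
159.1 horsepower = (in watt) 1.186e+05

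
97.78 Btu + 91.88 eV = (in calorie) 2.466e+04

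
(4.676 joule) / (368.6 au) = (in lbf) 1.906e-14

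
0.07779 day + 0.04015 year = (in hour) 353.6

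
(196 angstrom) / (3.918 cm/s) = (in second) 5.003e-07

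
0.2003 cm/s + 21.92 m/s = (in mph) 49.04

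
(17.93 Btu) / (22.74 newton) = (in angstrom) 8.319e+12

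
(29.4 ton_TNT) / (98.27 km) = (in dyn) 1.252e+11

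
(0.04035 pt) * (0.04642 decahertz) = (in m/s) 6.608e-06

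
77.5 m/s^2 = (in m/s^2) 77.5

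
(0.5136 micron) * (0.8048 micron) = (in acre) 1.021e-16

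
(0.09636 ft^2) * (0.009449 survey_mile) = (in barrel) 0.8562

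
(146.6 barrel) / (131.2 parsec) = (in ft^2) 6.197e-17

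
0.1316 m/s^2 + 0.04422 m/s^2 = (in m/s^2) 0.1758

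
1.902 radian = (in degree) 109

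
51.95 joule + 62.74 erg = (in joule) 51.95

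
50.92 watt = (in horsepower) 0.06828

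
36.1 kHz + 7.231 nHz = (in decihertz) 3.61e+05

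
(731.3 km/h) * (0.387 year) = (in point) 7.028e+12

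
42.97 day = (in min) 6.188e+04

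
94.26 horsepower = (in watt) 7.029e+04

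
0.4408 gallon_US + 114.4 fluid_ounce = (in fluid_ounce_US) 170.8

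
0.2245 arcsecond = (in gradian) 6.929e-05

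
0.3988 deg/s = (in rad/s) 0.00696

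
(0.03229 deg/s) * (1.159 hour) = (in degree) 134.7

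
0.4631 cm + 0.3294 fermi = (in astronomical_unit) 3.096e-14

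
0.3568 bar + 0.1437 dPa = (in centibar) 35.68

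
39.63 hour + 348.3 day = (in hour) 8399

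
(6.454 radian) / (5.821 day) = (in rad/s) 1.283e-05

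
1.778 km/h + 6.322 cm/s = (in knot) 1.083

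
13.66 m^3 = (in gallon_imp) 3005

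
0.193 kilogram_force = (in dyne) 1.893e+05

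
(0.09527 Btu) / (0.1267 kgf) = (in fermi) 8.09e+16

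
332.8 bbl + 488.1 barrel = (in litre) 1.305e+05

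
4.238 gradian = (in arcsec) 1.373e+04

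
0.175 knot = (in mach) 0.0002644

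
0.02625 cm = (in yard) 0.0002871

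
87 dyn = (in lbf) 0.0001956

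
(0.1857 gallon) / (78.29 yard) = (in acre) 2.426e-09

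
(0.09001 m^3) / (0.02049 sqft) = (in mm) 4.728e+04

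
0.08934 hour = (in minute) 5.36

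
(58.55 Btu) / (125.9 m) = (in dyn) 4.907e+07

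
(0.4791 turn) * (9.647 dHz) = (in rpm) 27.73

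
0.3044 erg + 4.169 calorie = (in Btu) 0.01653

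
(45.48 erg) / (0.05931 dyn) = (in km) 0.007668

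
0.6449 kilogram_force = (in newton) 6.324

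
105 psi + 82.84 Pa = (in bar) 7.24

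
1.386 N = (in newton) 1.386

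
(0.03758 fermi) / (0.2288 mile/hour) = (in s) 3.674e-16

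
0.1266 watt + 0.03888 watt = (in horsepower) 0.0002219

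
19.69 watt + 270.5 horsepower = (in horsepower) 270.5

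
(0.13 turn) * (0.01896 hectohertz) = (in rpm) 14.79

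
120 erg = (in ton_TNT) 2.868e-15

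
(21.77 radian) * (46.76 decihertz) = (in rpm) 972.1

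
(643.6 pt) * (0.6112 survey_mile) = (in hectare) 0.02233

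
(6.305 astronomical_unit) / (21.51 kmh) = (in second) 1.579e+11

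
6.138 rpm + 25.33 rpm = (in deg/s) 188.8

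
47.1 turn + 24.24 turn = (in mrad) 4.482e+05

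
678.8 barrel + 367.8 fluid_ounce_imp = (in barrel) 678.9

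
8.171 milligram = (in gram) 0.008171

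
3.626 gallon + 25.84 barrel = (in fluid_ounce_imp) 1.451e+05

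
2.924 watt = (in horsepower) 0.003921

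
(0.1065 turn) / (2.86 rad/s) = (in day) 2.708e-06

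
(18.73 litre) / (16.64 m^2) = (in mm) 1.126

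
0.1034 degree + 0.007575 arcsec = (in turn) 0.0002872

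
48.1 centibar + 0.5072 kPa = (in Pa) 4.861e+04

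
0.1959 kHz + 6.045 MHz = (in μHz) 6.045e+12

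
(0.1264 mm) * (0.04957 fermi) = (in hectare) 6.266e-25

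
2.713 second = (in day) 3.14e-05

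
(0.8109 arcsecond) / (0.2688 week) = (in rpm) 2.309e-10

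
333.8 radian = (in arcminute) 1.148e+06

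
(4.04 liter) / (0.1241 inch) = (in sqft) 13.8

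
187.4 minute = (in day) 0.1301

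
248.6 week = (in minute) 2.506e+06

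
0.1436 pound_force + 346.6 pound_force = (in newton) 1542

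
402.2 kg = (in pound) 886.7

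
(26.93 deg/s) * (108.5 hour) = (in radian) 1.836e+05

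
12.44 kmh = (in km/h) 12.44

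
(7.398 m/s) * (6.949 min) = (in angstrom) 3.085e+13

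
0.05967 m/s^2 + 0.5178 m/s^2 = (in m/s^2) 0.5775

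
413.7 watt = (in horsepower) 0.5548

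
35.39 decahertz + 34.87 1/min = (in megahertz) 0.0003545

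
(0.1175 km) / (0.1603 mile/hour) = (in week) 0.002711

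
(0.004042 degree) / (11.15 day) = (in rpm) 6.993e-10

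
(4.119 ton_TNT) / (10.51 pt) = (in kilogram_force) 4.74e+11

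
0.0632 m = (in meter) 0.0632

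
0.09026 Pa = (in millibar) 0.0009026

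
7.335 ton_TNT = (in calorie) 7.335e+09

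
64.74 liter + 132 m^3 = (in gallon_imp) 2.905e+04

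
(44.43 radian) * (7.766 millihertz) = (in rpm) 3.295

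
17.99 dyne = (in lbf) 4.044e-05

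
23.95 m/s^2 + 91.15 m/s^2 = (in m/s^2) 115.1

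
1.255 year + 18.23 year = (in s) 6.145e+08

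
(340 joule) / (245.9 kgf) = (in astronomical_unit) 9.425e-13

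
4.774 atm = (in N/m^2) 4.837e+05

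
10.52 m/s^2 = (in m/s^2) 10.52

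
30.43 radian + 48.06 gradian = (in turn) 4.963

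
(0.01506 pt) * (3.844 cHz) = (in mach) 5.998e-10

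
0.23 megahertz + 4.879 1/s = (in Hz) 2.3e+05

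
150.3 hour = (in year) 0.01716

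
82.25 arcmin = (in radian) 0.02393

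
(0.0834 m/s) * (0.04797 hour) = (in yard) 15.75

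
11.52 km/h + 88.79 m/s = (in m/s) 91.99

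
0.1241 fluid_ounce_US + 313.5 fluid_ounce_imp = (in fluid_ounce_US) 301.3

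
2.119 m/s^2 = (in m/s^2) 2.119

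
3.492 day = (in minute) 5028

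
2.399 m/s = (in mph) 5.366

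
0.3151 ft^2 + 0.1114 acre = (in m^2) 450.8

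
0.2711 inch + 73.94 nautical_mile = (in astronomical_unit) 9.154e-07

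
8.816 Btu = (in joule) 9301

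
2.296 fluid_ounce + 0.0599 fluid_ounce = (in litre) 0.06967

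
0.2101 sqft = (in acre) 4.823e-06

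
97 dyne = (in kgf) 9.891e-05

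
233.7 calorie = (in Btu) 0.9268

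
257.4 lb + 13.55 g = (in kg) 116.8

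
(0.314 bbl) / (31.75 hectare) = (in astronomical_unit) 1.051e-18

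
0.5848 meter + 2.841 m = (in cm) 342.6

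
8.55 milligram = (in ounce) 0.0003016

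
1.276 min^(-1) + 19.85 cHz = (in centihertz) 21.98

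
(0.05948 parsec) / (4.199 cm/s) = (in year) 1.386e+09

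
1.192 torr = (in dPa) 1589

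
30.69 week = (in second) 1.856e+07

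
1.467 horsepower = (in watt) 1094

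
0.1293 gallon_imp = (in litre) 0.5878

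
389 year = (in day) 1.42e+05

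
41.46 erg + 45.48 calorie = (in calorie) 45.48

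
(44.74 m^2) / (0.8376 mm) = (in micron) 5.341e+10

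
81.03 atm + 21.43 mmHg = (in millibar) 8.213e+04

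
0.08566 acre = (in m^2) 346.7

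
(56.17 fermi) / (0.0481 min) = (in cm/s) 1.946e-12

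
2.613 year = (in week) 136.2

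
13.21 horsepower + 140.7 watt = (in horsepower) 13.4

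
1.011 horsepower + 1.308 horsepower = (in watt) 1729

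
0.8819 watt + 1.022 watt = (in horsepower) 0.002553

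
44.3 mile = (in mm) 7.129e+07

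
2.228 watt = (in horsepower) 0.002988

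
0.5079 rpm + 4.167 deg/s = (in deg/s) 7.214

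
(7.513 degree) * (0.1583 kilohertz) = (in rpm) 198.2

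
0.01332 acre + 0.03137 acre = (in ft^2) 1947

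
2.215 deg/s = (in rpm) 0.3692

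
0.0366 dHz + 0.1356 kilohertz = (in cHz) 1.356e+04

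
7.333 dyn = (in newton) 7.333e-05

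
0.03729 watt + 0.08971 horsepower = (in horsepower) 0.08976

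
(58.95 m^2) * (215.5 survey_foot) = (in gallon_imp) 8.517e+05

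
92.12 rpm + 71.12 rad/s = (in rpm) 771.3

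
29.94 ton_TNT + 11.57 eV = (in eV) 7.819e+29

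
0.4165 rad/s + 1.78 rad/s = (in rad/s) 2.196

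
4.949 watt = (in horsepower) 0.006637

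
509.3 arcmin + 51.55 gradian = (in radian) 0.9579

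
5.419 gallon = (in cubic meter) 0.02051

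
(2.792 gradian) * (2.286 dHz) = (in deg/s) 0.5744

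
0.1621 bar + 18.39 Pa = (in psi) 2.354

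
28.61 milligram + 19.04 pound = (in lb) 19.04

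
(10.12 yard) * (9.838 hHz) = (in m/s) 9104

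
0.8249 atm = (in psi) 12.12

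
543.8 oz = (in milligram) 1.542e+07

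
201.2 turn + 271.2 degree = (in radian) 1269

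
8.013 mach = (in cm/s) 2.728e+05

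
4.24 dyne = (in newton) 4.24e-05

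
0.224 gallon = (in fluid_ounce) 28.67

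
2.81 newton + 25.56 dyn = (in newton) 2.81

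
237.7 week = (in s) 1.438e+08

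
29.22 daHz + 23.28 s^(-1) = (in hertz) 315.5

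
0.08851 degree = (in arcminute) 5.311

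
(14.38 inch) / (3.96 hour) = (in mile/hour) 5.731e-05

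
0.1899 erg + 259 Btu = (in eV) 1.706e+24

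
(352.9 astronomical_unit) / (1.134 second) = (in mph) 1.041e+14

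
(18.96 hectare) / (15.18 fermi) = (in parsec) 404.8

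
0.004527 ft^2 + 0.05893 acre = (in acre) 0.05893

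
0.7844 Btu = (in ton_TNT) 1.978e-07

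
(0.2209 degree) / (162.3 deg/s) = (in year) 4.316e-11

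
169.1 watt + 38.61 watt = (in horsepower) 0.2785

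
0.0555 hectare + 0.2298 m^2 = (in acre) 0.1372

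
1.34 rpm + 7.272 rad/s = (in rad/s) 7.412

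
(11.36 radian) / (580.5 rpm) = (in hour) 5.191e-05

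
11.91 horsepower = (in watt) 8881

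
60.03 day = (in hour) 1441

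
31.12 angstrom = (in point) 8.821e-06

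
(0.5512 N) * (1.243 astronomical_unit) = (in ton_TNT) 24.5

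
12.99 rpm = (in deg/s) 77.94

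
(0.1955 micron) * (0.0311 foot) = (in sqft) 1.995e-08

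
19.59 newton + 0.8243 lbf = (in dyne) 2.326e+06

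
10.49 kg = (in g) 1.049e+04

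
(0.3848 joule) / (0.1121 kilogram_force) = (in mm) 350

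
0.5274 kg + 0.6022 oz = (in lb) 1.2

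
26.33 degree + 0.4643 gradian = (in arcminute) 1605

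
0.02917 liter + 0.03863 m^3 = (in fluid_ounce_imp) 1361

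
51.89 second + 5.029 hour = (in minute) 302.6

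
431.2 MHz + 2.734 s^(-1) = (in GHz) 0.4312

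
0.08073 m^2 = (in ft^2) 0.869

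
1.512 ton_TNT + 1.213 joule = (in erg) 6.326e+16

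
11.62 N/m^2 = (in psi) 0.001685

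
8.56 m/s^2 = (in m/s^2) 8.56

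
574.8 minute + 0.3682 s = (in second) 3.449e+04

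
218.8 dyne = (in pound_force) 0.0004919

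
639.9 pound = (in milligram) 2.903e+08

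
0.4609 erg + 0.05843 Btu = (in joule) 61.65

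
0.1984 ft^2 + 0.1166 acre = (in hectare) 0.04719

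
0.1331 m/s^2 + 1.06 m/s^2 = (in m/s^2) 1.193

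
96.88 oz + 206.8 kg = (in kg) 209.5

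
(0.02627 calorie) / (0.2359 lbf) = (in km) 0.0001047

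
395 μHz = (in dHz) 0.00395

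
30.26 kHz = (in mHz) 3.026e+07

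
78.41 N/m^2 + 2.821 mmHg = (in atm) 0.004486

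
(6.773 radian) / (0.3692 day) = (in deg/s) 0.01217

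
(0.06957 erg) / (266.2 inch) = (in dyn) 0.0001029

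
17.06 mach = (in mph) 1.299e+04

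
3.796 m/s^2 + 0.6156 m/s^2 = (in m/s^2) 4.412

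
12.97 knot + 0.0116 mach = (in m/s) 10.62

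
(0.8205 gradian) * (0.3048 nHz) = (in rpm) 3.751e-11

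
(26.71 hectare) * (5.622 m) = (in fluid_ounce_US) 5.078e+10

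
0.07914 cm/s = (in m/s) 0.0007914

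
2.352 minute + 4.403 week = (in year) 0.08445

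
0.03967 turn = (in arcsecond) 5.141e+04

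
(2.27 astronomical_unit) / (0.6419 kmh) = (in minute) 3.174e+10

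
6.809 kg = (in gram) 6809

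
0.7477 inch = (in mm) 18.99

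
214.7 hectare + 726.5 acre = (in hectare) 508.7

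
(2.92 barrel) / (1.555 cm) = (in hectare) 0.002985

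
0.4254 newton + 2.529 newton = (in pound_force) 0.6642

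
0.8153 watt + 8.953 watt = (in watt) 9.768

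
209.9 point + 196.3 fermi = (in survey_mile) 4.601e-05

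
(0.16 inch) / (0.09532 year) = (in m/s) 1.352e-09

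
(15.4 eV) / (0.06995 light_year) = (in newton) 3.728e-33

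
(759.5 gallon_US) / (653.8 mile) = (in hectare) 2.732e-10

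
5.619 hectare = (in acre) 13.88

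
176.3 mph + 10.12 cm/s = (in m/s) 78.91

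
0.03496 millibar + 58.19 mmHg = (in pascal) 7762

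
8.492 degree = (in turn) 0.02359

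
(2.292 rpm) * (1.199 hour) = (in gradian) 6.595e+04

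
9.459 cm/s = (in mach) 0.0002778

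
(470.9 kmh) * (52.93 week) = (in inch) 1.649e+11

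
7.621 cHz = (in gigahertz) 7.621e-11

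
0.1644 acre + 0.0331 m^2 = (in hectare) 0.06653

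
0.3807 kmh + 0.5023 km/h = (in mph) 0.5487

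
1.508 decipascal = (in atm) 1.488e-06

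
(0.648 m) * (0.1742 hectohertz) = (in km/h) 40.64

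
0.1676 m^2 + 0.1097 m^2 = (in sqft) 2.985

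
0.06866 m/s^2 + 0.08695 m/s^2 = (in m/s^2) 0.1556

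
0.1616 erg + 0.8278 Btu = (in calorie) 208.7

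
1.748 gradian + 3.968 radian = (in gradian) 254.4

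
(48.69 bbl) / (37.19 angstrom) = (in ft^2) 2.241e+10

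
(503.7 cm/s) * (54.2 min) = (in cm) 1.638e+06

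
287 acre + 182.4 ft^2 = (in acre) 287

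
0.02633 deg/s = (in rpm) 0.004388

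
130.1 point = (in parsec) 1.487e-18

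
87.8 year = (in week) 4578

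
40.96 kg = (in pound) 90.3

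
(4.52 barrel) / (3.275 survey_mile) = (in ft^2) 0.001468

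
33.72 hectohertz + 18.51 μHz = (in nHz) 3.372e+12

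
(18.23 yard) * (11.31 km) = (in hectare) 18.85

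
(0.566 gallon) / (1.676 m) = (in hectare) 1.278e-07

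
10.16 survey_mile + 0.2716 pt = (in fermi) 1.635e+19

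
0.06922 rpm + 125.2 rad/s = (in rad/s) 125.2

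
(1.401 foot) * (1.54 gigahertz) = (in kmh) 2.367e+09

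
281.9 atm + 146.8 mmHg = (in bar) 285.8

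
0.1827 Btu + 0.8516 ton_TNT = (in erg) 3.563e+16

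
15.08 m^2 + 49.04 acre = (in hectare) 19.85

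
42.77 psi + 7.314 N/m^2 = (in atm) 2.91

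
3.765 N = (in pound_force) 0.8464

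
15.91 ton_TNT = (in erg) 6.657e+17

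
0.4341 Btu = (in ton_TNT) 1.095e-07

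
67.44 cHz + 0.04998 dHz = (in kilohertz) 0.0006794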